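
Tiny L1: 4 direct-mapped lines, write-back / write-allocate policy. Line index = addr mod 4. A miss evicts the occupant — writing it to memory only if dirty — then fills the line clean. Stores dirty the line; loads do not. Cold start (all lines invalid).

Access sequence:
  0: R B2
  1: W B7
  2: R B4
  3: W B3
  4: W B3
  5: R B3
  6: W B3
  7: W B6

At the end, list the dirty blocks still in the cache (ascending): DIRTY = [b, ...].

0: R B2 -> L2 miss  d=-]
1: W B7 -> L3 miss  d=D]
2: R B4 -> L0 miss  d=-]
3: W B3 -> L3 miss wb->B7  d=D]
4: W B3 -> L3 hit  d=D]
5: R B3 -> L3 hit  d=D]
6: W B3 -> L3 hit  d=D]
7: W B6 -> L2 miss  d=D]

DIRTY = [3, 6]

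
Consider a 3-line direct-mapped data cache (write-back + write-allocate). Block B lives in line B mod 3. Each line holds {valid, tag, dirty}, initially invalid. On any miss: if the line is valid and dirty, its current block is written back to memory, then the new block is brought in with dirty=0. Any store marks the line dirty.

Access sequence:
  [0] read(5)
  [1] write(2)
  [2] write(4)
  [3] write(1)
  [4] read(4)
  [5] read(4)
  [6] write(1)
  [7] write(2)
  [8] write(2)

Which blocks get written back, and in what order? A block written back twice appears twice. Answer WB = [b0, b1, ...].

0: R B5 -> L2 miss  d=-]
1: W B2 -> L2 miss  d=D]
2: W B4 -> L1 miss  d=D]
3: W B1 -> L1 miss wb->B4  d=D]
4: R B4 -> L1 miss wb->B1  d=-]
5: R B4 -> L1 hit  d=-]
6: W B1 -> L1 miss  d=D]
7: W B2 -> L2 hit  d=D]
8: W B2 -> L2 hit  d=D]

WB = [4, 1]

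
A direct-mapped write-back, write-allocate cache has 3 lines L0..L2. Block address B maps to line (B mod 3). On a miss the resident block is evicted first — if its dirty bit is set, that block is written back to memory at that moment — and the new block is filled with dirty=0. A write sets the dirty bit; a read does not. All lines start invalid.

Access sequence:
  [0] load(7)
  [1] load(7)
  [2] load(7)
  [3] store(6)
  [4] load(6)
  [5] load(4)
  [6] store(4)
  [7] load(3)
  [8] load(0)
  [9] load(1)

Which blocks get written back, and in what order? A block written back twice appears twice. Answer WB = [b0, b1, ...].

0: R B7 → L1 miss [-]
1: R B7 → L1 hit [-]
2: R B7 → L1 hit [-]
3: W B6 → L0 miss [D]
4: R B6 → L0 hit [D]
5: R B4 → L1 miss [-]
6: W B4 → L1 hit [D]
7: R B3 → L0 miss wb→B6 [-]
8: R B0 → L0 miss [-]
9: R B1 → L1 miss wb→B4 [-]

WB = [6, 4]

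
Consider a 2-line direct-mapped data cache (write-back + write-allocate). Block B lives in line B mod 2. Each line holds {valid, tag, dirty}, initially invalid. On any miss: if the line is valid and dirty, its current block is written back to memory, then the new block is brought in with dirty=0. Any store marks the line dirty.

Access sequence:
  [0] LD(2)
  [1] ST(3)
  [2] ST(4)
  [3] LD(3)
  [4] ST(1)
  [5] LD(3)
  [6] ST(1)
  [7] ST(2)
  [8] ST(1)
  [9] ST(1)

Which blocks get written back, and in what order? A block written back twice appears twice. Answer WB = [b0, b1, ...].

WB = [3, 1, 4]

0: R B2 -> L0 miss  d=-]
1: W B3 -> L1 miss  d=D]
2: W B4 -> L0 miss  d=D]
3: R B3 -> L1 hit  d=D]
4: W B1 -> L1 miss wb->B3  d=D]
5: R B3 -> L1 miss wb->B1  d=-]
6: W B1 -> L1 miss  d=D]
7: W B2 -> L0 miss wb->B4  d=D]
8: W B1 -> L1 hit  d=D]
9: W B1 -> L1 hit  d=D]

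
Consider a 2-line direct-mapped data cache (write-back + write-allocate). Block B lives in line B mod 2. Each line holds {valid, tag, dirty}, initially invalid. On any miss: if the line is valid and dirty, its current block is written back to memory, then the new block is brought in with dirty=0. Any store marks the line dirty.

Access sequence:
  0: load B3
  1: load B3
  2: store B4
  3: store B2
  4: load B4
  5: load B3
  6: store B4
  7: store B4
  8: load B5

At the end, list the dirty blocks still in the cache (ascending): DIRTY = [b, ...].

DIRTY = [4]

0: R B3 -> L1 miss  d=-]
1: R B3 -> L1 hit  d=-]
2: W B4 -> L0 miss  d=D]
3: W B2 -> L0 miss wb->B4  d=D]
4: R B4 -> L0 miss wb->B2  d=-]
5: R B3 -> L1 hit  d=-]
6: W B4 -> L0 hit  d=D]
7: W B4 -> L0 hit  d=D]
8: R B5 -> L1 miss  d=-]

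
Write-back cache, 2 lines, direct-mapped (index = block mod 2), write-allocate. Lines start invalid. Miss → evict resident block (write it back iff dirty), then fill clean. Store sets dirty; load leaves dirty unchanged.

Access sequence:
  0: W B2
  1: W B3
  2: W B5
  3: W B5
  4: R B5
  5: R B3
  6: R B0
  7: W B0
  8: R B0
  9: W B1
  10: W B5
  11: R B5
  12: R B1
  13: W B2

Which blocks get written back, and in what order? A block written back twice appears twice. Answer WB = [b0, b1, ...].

0: W B2 → L0 miss [D]
1: W B3 → L1 miss [D]
2: W B5 → L1 miss wb→B3 [D]
3: W B5 → L1 hit [D]
4: R B5 → L1 hit [D]
5: R B3 → L1 miss wb→B5 [-]
6: R B0 → L0 miss wb→B2 [-]
7: W B0 → L0 hit [D]
8: R B0 → L0 hit [D]
9: W B1 → L1 miss [D]
10: W B5 → L1 miss wb→B1 [D]
11: R B5 → L1 hit [D]
12: R B1 → L1 miss wb→B5 [-]
13: W B2 → L0 miss wb→B0 [D]

WB = [3, 5, 2, 1, 5, 0]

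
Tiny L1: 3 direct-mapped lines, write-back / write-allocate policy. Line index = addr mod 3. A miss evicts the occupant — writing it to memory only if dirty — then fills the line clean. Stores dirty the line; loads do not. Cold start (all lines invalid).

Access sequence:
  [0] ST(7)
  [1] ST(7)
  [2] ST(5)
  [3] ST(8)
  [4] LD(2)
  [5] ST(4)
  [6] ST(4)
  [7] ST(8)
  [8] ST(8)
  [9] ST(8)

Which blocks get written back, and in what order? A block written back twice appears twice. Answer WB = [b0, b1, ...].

WB = [5, 8, 7]

  0 | W B7 → L1 miss [D]
  1 | W B7 → L1 hit [D]
  2 | W B5 → L2 miss [D]
  3 | W B8 → L2 miss wb→B5 [D]
  4 | R B2 → L2 miss wb→B8 [-]
  5 | W B4 → L1 miss wb→B7 [D]
  6 | W B4 → L1 hit [D]
  7 | W B8 → L2 miss [D]
  8 | W B8 → L2 hit [D]
  9 | W B8 → L2 hit [D]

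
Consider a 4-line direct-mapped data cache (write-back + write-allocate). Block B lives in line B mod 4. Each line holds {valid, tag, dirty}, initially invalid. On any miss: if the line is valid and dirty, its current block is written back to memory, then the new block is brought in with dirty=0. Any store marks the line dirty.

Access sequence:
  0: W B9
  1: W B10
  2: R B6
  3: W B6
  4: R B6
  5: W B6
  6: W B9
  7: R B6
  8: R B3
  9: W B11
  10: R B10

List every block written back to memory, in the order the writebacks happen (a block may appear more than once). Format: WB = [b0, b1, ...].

WB = [10, 6]

0: W B9 -> L1 miss  d=D]
1: W B10 -> L2 miss  d=D]
2: R B6 -> L2 miss wb->B10  d=-]
3: W B6 -> L2 hit  d=D]
4: R B6 -> L2 hit  d=D]
5: W B6 -> L2 hit  d=D]
6: W B9 -> L1 hit  d=D]
7: R B6 -> L2 hit  d=D]
8: R B3 -> L3 miss  d=-]
9: W B11 -> L3 miss  d=D]
10: R B10 -> L2 miss wb->B6  d=-]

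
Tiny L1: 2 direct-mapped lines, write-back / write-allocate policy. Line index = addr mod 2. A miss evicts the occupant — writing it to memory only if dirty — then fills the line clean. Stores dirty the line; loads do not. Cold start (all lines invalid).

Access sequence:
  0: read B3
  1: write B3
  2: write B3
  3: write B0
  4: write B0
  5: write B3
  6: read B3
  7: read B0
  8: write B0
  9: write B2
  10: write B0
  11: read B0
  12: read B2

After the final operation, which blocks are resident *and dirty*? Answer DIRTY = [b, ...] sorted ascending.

DIRTY = [3]

0: R B3 -> L1 miss  d=-]
1: W B3 -> L1 hit  d=D]
2: W B3 -> L1 hit  d=D]
3: W B0 -> L0 miss  d=D]
4: W B0 -> L0 hit  d=D]
5: W B3 -> L1 hit  d=D]
6: R B3 -> L1 hit  d=D]
7: R B0 -> L0 hit  d=D]
8: W B0 -> L0 hit  d=D]
9: W B2 -> L0 miss wb->B0  d=D]
10: W B0 -> L0 miss wb->B2  d=D]
11: R B0 -> L0 hit  d=D]
12: R B2 -> L0 miss wb->B0  d=-]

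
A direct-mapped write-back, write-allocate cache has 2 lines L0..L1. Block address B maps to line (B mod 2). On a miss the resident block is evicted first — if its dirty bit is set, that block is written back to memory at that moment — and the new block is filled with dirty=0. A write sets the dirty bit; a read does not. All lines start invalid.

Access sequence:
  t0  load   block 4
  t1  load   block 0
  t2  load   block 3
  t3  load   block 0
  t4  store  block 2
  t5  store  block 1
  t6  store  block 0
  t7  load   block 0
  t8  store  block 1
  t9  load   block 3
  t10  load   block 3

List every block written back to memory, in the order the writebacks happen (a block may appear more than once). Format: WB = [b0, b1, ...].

WB = [2, 1]

0: R B4 -> L0 miss  d=-]
1: R B0 -> L0 miss  d=-]
2: R B3 -> L1 miss  d=-]
3: R B0 -> L0 hit  d=-]
4: W B2 -> L0 miss  d=D]
5: W B1 -> L1 miss  d=D]
6: W B0 -> L0 miss wb->B2  d=D]
7: R B0 -> L0 hit  d=D]
8: W B1 -> L1 hit  d=D]
9: R B3 -> L1 miss wb->B1  d=-]
10: R B3 -> L1 hit  d=-]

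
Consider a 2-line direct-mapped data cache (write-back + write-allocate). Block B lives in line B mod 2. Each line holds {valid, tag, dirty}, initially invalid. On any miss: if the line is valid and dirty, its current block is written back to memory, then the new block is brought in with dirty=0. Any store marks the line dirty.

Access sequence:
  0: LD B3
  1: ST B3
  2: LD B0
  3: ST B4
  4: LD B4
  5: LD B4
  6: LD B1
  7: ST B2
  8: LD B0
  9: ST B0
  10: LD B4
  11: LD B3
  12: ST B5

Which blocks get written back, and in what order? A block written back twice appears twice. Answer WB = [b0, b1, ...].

  0 | R B3 → L1 miss [-]
  1 | W B3 → L1 hit [D]
  2 | R B0 → L0 miss [-]
  3 | W B4 → L0 miss [D]
  4 | R B4 → L0 hit [D]
  5 | R B4 → L0 hit [D]
  6 | R B1 → L1 miss wb→B3 [-]
  7 | W B2 → L0 miss wb→B4 [D]
  8 | R B0 → L0 miss wb→B2 [-]
  9 | W B0 → L0 hit [D]
  10 | R B4 → L0 miss wb→B0 [-]
  11 | R B3 → L1 miss [-]
  12 | W B5 → L1 miss [D]

WB = [3, 4, 2, 0]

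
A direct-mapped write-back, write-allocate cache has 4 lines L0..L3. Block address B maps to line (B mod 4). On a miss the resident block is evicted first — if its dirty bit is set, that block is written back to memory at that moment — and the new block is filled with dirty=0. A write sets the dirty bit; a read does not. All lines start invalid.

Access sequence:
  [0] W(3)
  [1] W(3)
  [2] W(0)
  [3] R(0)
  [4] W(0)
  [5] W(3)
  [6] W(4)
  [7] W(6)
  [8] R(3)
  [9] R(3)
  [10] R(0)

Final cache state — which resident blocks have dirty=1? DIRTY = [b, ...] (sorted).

0: W B3 -> L3 miss  d=D]
1: W B3 -> L3 hit  d=D]
2: W B0 -> L0 miss  d=D]
3: R B0 -> L0 hit  d=D]
4: W B0 -> L0 hit  d=D]
5: W B3 -> L3 hit  d=D]
6: W B4 -> L0 miss wb->B0  d=D]
7: W B6 -> L2 miss  d=D]
8: R B3 -> L3 hit  d=D]
9: R B3 -> L3 hit  d=D]
10: R B0 -> L0 miss wb->B4  d=-]

DIRTY = [3, 6]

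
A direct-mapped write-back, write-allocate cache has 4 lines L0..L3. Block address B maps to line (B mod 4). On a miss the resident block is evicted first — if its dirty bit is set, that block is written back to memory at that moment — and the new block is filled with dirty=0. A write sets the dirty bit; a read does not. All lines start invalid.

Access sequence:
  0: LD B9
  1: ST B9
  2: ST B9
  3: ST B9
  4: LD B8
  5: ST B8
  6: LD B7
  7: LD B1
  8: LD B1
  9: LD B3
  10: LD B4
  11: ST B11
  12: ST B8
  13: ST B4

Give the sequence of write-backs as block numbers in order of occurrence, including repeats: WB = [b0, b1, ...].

0: R B9 -> L1 miss  d=-]
1: W B9 -> L1 hit  d=D]
2: W B9 -> L1 hit  d=D]
3: W B9 -> L1 hit  d=D]
4: R B8 -> L0 miss  d=-]
5: W B8 -> L0 hit  d=D]
6: R B7 -> L3 miss  d=-]
7: R B1 -> L1 miss wb->B9  d=-]
8: R B1 -> L1 hit  d=-]
9: R B3 -> L3 miss  d=-]
10: R B4 -> L0 miss wb->B8  d=-]
11: W B11 -> L3 miss  d=D]
12: W B8 -> L0 miss  d=D]
13: W B4 -> L0 miss wb->B8  d=D]

WB = [9, 8, 8]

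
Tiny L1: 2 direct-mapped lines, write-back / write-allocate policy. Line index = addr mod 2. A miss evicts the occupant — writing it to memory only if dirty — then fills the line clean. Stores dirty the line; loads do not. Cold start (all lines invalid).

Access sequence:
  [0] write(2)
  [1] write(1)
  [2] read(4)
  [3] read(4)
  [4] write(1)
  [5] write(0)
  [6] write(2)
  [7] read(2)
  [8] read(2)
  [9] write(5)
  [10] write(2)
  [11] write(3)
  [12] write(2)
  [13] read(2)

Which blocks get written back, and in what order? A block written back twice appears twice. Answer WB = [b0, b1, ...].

WB = [2, 0, 1, 5]

0: W B2 → L0 miss [D]
1: W B1 → L1 miss [D]
2: R B4 → L0 miss wb→B2 [-]
3: R B4 → L0 hit [-]
4: W B1 → L1 hit [D]
5: W B0 → L0 miss [D]
6: W B2 → L0 miss wb→B0 [D]
7: R B2 → L0 hit [D]
8: R B2 → L0 hit [D]
9: W B5 → L1 miss wb→B1 [D]
10: W B2 → L0 hit [D]
11: W B3 → L1 miss wb→B5 [D]
12: W B2 → L0 hit [D]
13: R B2 → L0 hit [D]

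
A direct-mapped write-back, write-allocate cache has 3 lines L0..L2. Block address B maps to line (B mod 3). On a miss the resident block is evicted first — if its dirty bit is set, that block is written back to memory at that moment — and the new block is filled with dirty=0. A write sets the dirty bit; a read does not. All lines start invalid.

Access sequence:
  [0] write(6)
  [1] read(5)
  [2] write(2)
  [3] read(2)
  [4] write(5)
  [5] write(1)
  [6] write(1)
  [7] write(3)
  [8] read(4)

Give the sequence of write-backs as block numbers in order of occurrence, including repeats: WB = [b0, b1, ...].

0: W B6 → L0 miss [D]
1: R B5 → L2 miss [-]
2: W B2 → L2 miss [D]
3: R B2 → L2 hit [D]
4: W B5 → L2 miss wb→B2 [D]
5: W B1 → L1 miss [D]
6: W B1 → L1 hit [D]
7: W B3 → L0 miss wb→B6 [D]
8: R B4 → L1 miss wb→B1 [-]

WB = [2, 6, 1]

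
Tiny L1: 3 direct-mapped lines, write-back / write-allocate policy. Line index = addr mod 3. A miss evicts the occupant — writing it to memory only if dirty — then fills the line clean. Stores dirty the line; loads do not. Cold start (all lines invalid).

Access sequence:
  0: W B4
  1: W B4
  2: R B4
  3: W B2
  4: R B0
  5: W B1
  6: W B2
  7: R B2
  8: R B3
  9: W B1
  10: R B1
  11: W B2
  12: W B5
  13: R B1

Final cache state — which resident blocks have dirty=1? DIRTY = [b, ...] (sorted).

0: W B4 → L1 miss [D]
1: W B4 → L1 hit [D]
2: R B4 → L1 hit [D]
3: W B2 → L2 miss [D]
4: R B0 → L0 miss [-]
5: W B1 → L1 miss wb→B4 [D]
6: W B2 → L2 hit [D]
7: R B2 → L2 hit [D]
8: R B3 → L0 miss [-]
9: W B1 → L1 hit [D]
10: R B1 → L1 hit [D]
11: W B2 → L2 hit [D]
12: W B5 → L2 miss wb→B2 [D]
13: R B1 → L1 hit [D]

DIRTY = [1, 5]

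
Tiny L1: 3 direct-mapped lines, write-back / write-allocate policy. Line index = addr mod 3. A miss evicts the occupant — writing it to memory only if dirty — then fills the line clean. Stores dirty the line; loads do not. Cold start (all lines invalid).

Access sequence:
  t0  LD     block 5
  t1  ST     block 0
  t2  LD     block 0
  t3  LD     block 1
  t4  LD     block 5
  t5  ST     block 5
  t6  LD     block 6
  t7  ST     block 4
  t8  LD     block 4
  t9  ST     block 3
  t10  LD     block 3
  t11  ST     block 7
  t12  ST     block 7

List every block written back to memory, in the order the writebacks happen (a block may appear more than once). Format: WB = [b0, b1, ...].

0: R B5 → L2 miss [-]
1: W B0 → L0 miss [D]
2: R B0 → L0 hit [D]
3: R B1 → L1 miss [-]
4: R B5 → L2 hit [-]
5: W B5 → L2 hit [D]
6: R B6 → L0 miss wb→B0 [-]
7: W B4 → L1 miss [D]
8: R B4 → L1 hit [D]
9: W B3 → L0 miss [D]
10: R B3 → L0 hit [D]
11: W B7 → L1 miss wb→B4 [D]
12: W B7 → L1 hit [D]

WB = [0, 4]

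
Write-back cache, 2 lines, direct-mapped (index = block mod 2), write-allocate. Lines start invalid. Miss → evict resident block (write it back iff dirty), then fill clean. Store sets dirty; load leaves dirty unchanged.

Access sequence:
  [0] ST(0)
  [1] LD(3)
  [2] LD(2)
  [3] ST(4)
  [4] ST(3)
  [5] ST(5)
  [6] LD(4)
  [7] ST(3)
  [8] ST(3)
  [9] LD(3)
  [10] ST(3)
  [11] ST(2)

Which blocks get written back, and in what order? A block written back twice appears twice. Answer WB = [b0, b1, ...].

WB = [0, 3, 5, 4]

  0 | W B0 → L0 miss [D]
  1 | R B3 → L1 miss [-]
  2 | R B2 → L0 miss wb→B0 [-]
  3 | W B4 → L0 miss [D]
  4 | W B3 → L1 hit [D]
  5 | W B5 → L1 miss wb→B3 [D]
  6 | R B4 → L0 hit [D]
  7 | W B3 → L1 miss wb→B5 [D]
  8 | W B3 → L1 hit [D]
  9 | R B3 → L1 hit [D]
  10 | W B3 → L1 hit [D]
  11 | W B2 → L0 miss wb→B4 [D]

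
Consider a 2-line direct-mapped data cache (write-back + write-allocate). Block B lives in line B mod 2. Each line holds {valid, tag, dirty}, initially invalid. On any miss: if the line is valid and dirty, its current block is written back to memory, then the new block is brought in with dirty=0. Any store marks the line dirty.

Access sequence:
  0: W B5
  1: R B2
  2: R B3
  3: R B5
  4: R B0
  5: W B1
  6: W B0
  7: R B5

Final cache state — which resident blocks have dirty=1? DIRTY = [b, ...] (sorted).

  0 | W B5 → L1 miss [D]
  1 | R B2 → L0 miss [-]
  2 | R B3 → L1 miss wb→B5 [-]
  3 | R B5 → L1 miss [-]
  4 | R B0 → L0 miss [-]
  5 | W B1 → L1 miss [D]
  6 | W B0 → L0 hit [D]
  7 | R B5 → L1 miss wb→B1 [-]

DIRTY = [0]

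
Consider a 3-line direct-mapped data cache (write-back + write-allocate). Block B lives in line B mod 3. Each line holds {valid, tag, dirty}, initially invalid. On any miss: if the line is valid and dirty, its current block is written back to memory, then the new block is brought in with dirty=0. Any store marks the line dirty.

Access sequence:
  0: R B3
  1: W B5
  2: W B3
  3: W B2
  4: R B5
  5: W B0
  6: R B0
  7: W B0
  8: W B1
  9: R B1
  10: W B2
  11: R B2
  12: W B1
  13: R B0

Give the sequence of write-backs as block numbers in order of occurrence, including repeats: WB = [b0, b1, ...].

WB = [5, 2, 3]

0: R B3 -> L0 miss  d=-]
1: W B5 -> L2 miss  d=D]
2: W B3 -> L0 hit  d=D]
3: W B2 -> L2 miss wb->B5  d=D]
4: R B5 -> L2 miss wb->B2  d=-]
5: W B0 -> L0 miss wb->B3  d=D]
6: R B0 -> L0 hit  d=D]
7: W B0 -> L0 hit  d=D]
8: W B1 -> L1 miss  d=D]
9: R B1 -> L1 hit  d=D]
10: W B2 -> L2 miss  d=D]
11: R B2 -> L2 hit  d=D]
12: W B1 -> L1 hit  d=D]
13: R B0 -> L0 hit  d=D]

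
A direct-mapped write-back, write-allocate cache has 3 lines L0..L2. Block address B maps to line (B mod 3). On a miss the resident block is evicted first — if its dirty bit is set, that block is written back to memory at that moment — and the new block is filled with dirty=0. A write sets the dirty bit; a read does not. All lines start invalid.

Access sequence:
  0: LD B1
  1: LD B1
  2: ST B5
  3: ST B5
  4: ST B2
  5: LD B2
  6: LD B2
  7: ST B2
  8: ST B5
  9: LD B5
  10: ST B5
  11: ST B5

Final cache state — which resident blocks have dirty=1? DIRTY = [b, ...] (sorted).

DIRTY = [5]

  0 | R B1 → L1 miss [-]
  1 | R B1 → L1 hit [-]
  2 | W B5 → L2 miss [D]
  3 | W B5 → L2 hit [D]
  4 | W B2 → L2 miss wb→B5 [D]
  5 | R B2 → L2 hit [D]
  6 | R B2 → L2 hit [D]
  7 | W B2 → L2 hit [D]
  8 | W B5 → L2 miss wb→B2 [D]
  9 | R B5 → L2 hit [D]
  10 | W B5 → L2 hit [D]
  11 | W B5 → L2 hit [D]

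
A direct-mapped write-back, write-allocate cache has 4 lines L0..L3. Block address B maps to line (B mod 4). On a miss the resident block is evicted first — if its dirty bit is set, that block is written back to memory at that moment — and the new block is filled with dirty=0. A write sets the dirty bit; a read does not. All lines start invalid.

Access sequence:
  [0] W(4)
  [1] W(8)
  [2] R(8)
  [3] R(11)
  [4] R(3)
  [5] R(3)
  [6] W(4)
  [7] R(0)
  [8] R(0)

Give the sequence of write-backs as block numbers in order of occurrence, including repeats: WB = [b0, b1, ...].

0: W B4 -> L0 miss  d=D]
1: W B8 -> L0 miss wb->B4  d=D]
2: R B8 -> L0 hit  d=D]
3: R B11 -> L3 miss  d=-]
4: R B3 -> L3 miss  d=-]
5: R B3 -> L3 hit  d=-]
6: W B4 -> L0 miss wb->B8  d=D]
7: R B0 -> L0 miss wb->B4  d=-]
8: R B0 -> L0 hit  d=-]

WB = [4, 8, 4]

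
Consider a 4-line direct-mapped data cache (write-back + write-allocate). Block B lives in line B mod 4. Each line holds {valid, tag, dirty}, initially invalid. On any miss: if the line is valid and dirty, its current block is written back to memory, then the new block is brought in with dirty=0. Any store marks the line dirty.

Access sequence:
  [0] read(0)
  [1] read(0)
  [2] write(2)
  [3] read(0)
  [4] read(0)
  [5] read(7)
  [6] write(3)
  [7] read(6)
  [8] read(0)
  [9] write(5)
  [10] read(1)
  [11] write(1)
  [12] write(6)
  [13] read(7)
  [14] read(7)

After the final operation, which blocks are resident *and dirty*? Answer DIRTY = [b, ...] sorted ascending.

DIRTY = [1, 6]

  0 | R B0 → L0 miss [-]
  1 | R B0 → L0 hit [-]
  2 | W B2 → L2 miss [D]
  3 | R B0 → L0 hit [-]
  4 | R B0 → L0 hit [-]
  5 | R B7 → L3 miss [-]
  6 | W B3 → L3 miss [D]
  7 | R B6 → L2 miss wb→B2 [-]
  8 | R B0 → L0 hit [-]
  9 | W B5 → L1 miss [D]
  10 | R B1 → L1 miss wb→B5 [-]
  11 | W B1 → L1 hit [D]
  12 | W B6 → L2 hit [D]
  13 | R B7 → L3 miss wb→B3 [-]
  14 | R B7 → L3 hit [-]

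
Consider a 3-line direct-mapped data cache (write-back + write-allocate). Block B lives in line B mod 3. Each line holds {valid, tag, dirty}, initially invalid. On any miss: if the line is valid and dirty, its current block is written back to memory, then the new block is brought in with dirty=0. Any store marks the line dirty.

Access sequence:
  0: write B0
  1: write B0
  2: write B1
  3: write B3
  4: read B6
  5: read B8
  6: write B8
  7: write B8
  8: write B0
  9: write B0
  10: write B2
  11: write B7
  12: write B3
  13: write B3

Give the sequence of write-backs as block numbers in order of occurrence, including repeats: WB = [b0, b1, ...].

0: W B0 -> L0 miss  d=D]
1: W B0 -> L0 hit  d=D]
2: W B1 -> L1 miss  d=D]
3: W B3 -> L0 miss wb->B0  d=D]
4: R B6 -> L0 miss wb->B3  d=-]
5: R B8 -> L2 miss  d=-]
6: W B8 -> L2 hit  d=D]
7: W B8 -> L2 hit  d=D]
8: W B0 -> L0 miss  d=D]
9: W B0 -> L0 hit  d=D]
10: W B2 -> L2 miss wb->B8  d=D]
11: W B7 -> L1 miss wb->B1  d=D]
12: W B3 -> L0 miss wb->B0  d=D]
13: W B3 -> L0 hit  d=D]

WB = [0, 3, 8, 1, 0]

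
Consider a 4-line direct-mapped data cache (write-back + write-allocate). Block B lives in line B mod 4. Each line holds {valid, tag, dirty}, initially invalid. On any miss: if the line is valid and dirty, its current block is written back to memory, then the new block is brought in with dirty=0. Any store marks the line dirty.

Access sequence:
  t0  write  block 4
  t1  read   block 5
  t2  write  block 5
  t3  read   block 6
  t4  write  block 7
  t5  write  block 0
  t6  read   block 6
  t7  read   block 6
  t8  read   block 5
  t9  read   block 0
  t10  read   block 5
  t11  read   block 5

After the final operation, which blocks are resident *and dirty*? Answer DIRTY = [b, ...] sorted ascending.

DIRTY = [0, 5, 7]

  0 | W B4 → L0 miss [D]
  1 | R B5 → L1 miss [-]
  2 | W B5 → L1 hit [D]
  3 | R B6 → L2 miss [-]
  4 | W B7 → L3 miss [D]
  5 | W B0 → L0 miss wb→B4 [D]
  6 | R B6 → L2 hit [-]
  7 | R B6 → L2 hit [-]
  8 | R B5 → L1 hit [D]
  9 | R B0 → L0 hit [D]
  10 | R B5 → L1 hit [D]
  11 | R B5 → L1 hit [D]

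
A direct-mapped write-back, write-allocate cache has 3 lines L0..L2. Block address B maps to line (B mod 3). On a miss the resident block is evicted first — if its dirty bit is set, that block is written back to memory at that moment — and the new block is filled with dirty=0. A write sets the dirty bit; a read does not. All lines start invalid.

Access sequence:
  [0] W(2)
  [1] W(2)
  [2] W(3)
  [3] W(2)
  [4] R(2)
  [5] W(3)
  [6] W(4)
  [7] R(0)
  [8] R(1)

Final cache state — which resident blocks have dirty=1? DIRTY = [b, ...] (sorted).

DIRTY = [2]

0: W B2 -> L2 miss  d=D]
1: W B2 -> L2 hit  d=D]
2: W B3 -> L0 miss  d=D]
3: W B2 -> L2 hit  d=D]
4: R B2 -> L2 hit  d=D]
5: W B3 -> L0 hit  d=D]
6: W B4 -> L1 miss  d=D]
7: R B0 -> L0 miss wb->B3  d=-]
8: R B1 -> L1 miss wb->B4  d=-]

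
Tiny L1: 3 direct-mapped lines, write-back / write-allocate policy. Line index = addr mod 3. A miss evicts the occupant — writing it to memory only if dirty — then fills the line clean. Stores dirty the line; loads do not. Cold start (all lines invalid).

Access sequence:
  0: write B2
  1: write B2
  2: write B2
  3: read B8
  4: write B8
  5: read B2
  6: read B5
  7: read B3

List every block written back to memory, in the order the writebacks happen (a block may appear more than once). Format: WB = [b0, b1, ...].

WB = [2, 8]

0: W B2 -> L2 miss  d=D]
1: W B2 -> L2 hit  d=D]
2: W B2 -> L2 hit  d=D]
3: R B8 -> L2 miss wb->B2  d=-]
4: W B8 -> L2 hit  d=D]
5: R B2 -> L2 miss wb->B8  d=-]
6: R B5 -> L2 miss  d=-]
7: R B3 -> L0 miss  d=-]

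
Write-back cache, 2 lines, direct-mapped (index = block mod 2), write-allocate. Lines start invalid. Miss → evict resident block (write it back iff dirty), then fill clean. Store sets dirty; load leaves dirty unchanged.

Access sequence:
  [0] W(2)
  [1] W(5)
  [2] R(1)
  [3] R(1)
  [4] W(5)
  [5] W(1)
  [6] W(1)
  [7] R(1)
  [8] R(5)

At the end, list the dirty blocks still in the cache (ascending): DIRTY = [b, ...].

0: W B2 -> L0 miss  d=D]
1: W B5 -> L1 miss  d=D]
2: R B1 -> L1 miss wb->B5  d=-]
3: R B1 -> L1 hit  d=-]
4: W B5 -> L1 miss  d=D]
5: W B1 -> L1 miss wb->B5  d=D]
6: W B1 -> L1 hit  d=D]
7: R B1 -> L1 hit  d=D]
8: R B5 -> L1 miss wb->B1  d=-]

DIRTY = [2]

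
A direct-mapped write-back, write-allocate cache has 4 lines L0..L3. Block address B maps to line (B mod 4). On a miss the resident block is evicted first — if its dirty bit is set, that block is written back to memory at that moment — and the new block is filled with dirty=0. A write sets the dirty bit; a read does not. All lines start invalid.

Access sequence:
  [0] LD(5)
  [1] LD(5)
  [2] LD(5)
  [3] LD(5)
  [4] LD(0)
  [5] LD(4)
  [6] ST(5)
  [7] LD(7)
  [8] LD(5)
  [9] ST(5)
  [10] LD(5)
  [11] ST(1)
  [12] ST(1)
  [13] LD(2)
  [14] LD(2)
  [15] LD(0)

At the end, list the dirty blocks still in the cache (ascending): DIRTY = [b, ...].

DIRTY = [1]

0: R B5 -> L1 miss  d=-]
1: R B5 -> L1 hit  d=-]
2: R B5 -> L1 hit  d=-]
3: R B5 -> L1 hit  d=-]
4: R B0 -> L0 miss  d=-]
5: R B4 -> L0 miss  d=-]
6: W B5 -> L1 hit  d=D]
7: R B7 -> L3 miss  d=-]
8: R B5 -> L1 hit  d=D]
9: W B5 -> L1 hit  d=D]
10: R B5 -> L1 hit  d=D]
11: W B1 -> L1 miss wb->B5  d=D]
12: W B1 -> L1 hit  d=D]
13: R B2 -> L2 miss  d=-]
14: R B2 -> L2 hit  d=-]
15: R B0 -> L0 miss  d=-]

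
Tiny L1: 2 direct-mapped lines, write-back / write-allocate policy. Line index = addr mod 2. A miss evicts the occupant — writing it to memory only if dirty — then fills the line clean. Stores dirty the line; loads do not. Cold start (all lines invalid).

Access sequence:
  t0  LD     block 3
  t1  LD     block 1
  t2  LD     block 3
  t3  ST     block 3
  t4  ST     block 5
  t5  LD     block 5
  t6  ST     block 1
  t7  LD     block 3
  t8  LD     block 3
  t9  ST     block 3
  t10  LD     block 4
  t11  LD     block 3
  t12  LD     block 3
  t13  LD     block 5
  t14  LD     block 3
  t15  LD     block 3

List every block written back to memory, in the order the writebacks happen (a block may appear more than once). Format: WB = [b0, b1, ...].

0: R B3 -> L1 miss  d=-]
1: R B1 -> L1 miss  d=-]
2: R B3 -> L1 miss  d=-]
3: W B3 -> L1 hit  d=D]
4: W B5 -> L1 miss wb->B3  d=D]
5: R B5 -> L1 hit  d=D]
6: W B1 -> L1 miss wb->B5  d=D]
7: R B3 -> L1 miss wb->B1  d=-]
8: R B3 -> L1 hit  d=-]
9: W B3 -> L1 hit  d=D]
10: R B4 -> L0 miss  d=-]
11: R B3 -> L1 hit  d=D]
12: R B3 -> L1 hit  d=D]
13: R B5 -> L1 miss wb->B3  d=-]
14: R B3 -> L1 miss  d=-]
15: R B3 -> L1 hit  d=-]

WB = [3, 5, 1, 3]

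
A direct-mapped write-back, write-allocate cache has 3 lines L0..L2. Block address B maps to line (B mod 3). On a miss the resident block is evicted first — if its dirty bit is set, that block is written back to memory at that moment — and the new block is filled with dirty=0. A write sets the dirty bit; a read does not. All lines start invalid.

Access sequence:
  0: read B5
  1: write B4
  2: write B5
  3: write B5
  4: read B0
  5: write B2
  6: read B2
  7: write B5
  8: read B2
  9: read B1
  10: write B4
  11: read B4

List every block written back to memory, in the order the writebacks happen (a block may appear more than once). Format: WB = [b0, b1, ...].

WB = [5, 2, 5, 4]

  0 | R B5 → L2 miss [-]
  1 | W B4 → L1 miss [D]
  2 | W B5 → L2 hit [D]
  3 | W B5 → L2 hit [D]
  4 | R B0 → L0 miss [-]
  5 | W B2 → L2 miss wb→B5 [D]
  6 | R B2 → L2 hit [D]
  7 | W B5 → L2 miss wb→B2 [D]
  8 | R B2 → L2 miss wb→B5 [-]
  9 | R B1 → L1 miss wb→B4 [-]
  10 | W B4 → L1 miss [D]
  11 | R B4 → L1 hit [D]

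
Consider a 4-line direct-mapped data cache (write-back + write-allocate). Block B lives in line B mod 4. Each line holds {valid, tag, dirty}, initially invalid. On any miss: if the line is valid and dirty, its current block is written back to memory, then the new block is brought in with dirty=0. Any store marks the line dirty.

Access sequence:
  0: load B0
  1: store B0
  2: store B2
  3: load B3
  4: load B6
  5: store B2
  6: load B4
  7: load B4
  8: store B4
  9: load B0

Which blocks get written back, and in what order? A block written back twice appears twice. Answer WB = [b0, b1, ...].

WB = [2, 0, 4]

  0 | R B0 → L0 miss [-]
  1 | W B0 → L0 hit [D]
  2 | W B2 → L2 miss [D]
  3 | R B3 → L3 miss [-]
  4 | R B6 → L2 miss wb→B2 [-]
  5 | W B2 → L2 miss [D]
  6 | R B4 → L0 miss wb→B0 [-]
  7 | R B4 → L0 hit [-]
  8 | W B4 → L0 hit [D]
  9 | R B0 → L0 miss wb→B4 [-]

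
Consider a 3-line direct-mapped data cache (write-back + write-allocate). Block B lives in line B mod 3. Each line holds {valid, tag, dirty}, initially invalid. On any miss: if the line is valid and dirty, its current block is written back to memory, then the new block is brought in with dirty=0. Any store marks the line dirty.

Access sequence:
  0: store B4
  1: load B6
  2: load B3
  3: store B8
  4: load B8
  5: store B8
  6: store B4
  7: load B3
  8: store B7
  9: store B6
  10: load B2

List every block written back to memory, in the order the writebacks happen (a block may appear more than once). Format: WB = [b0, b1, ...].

WB = [4, 8]

  0 | W B4 → L1 miss [D]
  1 | R B6 → L0 miss [-]
  2 | R B3 → L0 miss [-]
  3 | W B8 → L2 miss [D]
  4 | R B8 → L2 hit [D]
  5 | W B8 → L2 hit [D]
  6 | W B4 → L1 hit [D]
  7 | R B3 → L0 hit [-]
  8 | W B7 → L1 miss wb→B4 [D]
  9 | W B6 → L0 miss [D]
  10 | R B2 → L2 miss wb→B8 [-]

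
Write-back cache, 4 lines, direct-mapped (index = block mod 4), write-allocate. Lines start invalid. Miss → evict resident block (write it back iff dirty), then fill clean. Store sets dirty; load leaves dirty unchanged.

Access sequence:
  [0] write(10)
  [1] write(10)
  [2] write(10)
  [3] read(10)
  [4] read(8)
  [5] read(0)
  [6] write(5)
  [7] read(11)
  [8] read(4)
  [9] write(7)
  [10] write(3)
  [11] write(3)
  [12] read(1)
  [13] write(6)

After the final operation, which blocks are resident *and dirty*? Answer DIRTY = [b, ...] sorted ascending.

DIRTY = [3, 6]

  0 | W B10 → L2 miss [D]
  1 | W B10 → L2 hit [D]
  2 | W B10 → L2 hit [D]
  3 | R B10 → L2 hit [D]
  4 | R B8 → L0 miss [-]
  5 | R B0 → L0 miss [-]
  6 | W B5 → L1 miss [D]
  7 | R B11 → L3 miss [-]
  8 | R B4 → L0 miss [-]
  9 | W B7 → L3 miss [D]
  10 | W B3 → L3 miss wb→B7 [D]
  11 | W B3 → L3 hit [D]
  12 | R B1 → L1 miss wb→B5 [-]
  13 | W B6 → L2 miss wb→B10 [D]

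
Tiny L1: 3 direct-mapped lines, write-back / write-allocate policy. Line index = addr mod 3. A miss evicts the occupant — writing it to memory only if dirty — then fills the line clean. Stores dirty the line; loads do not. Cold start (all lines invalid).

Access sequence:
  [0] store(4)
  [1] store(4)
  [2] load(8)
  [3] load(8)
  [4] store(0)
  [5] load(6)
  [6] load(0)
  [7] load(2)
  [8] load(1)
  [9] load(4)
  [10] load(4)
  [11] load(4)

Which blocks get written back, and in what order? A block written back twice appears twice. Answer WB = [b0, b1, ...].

0: W B4 → L1 miss [D]
1: W B4 → L1 hit [D]
2: R B8 → L2 miss [-]
3: R B8 → L2 hit [-]
4: W B0 → L0 miss [D]
5: R B6 → L0 miss wb→B0 [-]
6: R B0 → L0 miss [-]
7: R B2 → L2 miss [-]
8: R B1 → L1 miss wb→B4 [-]
9: R B4 → L1 miss [-]
10: R B4 → L1 hit [-]
11: R B4 → L1 hit [-]

WB = [0, 4]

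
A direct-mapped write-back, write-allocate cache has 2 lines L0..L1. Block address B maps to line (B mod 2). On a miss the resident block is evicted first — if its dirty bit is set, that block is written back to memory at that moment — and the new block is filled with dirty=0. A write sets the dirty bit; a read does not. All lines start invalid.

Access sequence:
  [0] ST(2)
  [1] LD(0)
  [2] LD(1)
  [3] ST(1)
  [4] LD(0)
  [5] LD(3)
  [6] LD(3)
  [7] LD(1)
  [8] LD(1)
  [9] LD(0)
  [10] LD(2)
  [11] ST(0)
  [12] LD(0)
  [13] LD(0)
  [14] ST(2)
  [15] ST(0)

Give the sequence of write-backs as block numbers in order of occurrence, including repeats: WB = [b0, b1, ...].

0: W B2 → L0 miss [D]
1: R B0 → L0 miss wb→B2 [-]
2: R B1 → L1 miss [-]
3: W B1 → L1 hit [D]
4: R B0 → L0 hit [-]
5: R B3 → L1 miss wb→B1 [-]
6: R B3 → L1 hit [-]
7: R B1 → L1 miss [-]
8: R B1 → L1 hit [-]
9: R B0 → L0 hit [-]
10: R B2 → L0 miss [-]
11: W B0 → L0 miss [D]
12: R B0 → L0 hit [D]
13: R B0 → L0 hit [D]
14: W B2 → L0 miss wb→B0 [D]
15: W B0 → L0 miss wb→B2 [D]

WB = [2, 1, 0, 2]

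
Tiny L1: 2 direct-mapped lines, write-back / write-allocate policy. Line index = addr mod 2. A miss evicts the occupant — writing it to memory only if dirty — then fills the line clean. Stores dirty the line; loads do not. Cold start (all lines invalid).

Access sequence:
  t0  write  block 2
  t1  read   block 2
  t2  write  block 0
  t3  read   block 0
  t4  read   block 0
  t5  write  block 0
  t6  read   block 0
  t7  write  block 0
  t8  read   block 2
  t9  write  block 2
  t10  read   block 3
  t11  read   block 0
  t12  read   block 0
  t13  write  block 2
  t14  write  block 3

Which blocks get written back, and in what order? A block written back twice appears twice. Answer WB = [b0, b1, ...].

WB = [2, 0, 2]

0: W B2 → L0 miss [D]
1: R B2 → L0 hit [D]
2: W B0 → L0 miss wb→B2 [D]
3: R B0 → L0 hit [D]
4: R B0 → L0 hit [D]
5: W B0 → L0 hit [D]
6: R B0 → L0 hit [D]
7: W B0 → L0 hit [D]
8: R B2 → L0 miss wb→B0 [-]
9: W B2 → L0 hit [D]
10: R B3 → L1 miss [-]
11: R B0 → L0 miss wb→B2 [-]
12: R B0 → L0 hit [-]
13: W B2 → L0 miss [D]
14: W B3 → L1 hit [D]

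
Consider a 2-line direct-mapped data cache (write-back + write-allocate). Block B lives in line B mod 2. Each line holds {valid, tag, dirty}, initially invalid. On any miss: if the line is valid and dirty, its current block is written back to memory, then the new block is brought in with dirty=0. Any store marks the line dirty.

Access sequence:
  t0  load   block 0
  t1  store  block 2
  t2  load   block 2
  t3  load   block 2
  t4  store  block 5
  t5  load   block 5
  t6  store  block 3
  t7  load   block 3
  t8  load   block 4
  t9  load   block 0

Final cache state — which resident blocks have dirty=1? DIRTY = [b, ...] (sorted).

DIRTY = [3]

  0 | R B0 → L0 miss [-]
  1 | W B2 → L0 miss [D]
  2 | R B2 → L0 hit [D]
  3 | R B2 → L0 hit [D]
  4 | W B5 → L1 miss [D]
  5 | R B5 → L1 hit [D]
  6 | W B3 → L1 miss wb→B5 [D]
  7 | R B3 → L1 hit [D]
  8 | R B4 → L0 miss wb→B2 [-]
  9 | R B0 → L0 miss [-]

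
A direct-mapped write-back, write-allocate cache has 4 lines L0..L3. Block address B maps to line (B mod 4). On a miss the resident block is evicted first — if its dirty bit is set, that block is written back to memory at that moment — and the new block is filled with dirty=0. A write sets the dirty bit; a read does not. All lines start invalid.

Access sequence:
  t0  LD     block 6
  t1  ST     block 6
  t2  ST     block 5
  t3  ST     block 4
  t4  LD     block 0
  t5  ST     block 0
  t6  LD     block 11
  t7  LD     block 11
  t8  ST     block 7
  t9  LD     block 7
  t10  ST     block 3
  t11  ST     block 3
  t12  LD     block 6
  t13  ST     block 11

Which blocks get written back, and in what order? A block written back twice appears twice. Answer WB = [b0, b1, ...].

0: R B6 -> L2 miss  d=-]
1: W B6 -> L2 hit  d=D]
2: W B5 -> L1 miss  d=D]
3: W B4 -> L0 miss  d=D]
4: R B0 -> L0 miss wb->B4  d=-]
5: W B0 -> L0 hit  d=D]
6: R B11 -> L3 miss  d=-]
7: R B11 -> L3 hit  d=-]
8: W B7 -> L3 miss  d=D]
9: R B7 -> L3 hit  d=D]
10: W B3 -> L3 miss wb->B7  d=D]
11: W B3 -> L3 hit  d=D]
12: R B6 -> L2 hit  d=D]
13: W B11 -> L3 miss wb->B3  d=D]

WB = [4, 7, 3]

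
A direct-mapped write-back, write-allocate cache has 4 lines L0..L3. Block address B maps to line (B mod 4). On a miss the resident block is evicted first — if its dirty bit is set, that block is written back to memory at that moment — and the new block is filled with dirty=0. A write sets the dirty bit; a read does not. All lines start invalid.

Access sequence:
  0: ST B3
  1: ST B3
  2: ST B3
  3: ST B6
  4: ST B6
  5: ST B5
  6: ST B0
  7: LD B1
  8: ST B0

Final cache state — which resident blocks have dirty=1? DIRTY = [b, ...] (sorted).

DIRTY = [0, 3, 6]

  0 | W B3 → L3 miss [D]
  1 | W B3 → L3 hit [D]
  2 | W B3 → L3 hit [D]
  3 | W B6 → L2 miss [D]
  4 | W B6 → L2 hit [D]
  5 | W B5 → L1 miss [D]
  6 | W B0 → L0 miss [D]
  7 | R B1 → L1 miss wb→B5 [-]
  8 | W B0 → L0 hit [D]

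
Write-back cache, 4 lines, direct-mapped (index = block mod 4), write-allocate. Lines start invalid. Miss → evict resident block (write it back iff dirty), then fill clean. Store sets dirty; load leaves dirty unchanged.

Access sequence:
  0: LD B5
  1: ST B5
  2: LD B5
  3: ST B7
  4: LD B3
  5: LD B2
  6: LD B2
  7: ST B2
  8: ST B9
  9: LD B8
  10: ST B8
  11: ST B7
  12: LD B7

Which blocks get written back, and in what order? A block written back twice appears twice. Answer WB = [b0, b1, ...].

  0 | R B5 → L1 miss [-]
  1 | W B5 → L1 hit [D]
  2 | R B5 → L1 hit [D]
  3 | W B7 → L3 miss [D]
  4 | R B3 → L3 miss wb→B7 [-]
  5 | R B2 → L2 miss [-]
  6 | R B2 → L2 hit [-]
  7 | W B2 → L2 hit [D]
  8 | W B9 → L1 miss wb→B5 [D]
  9 | R B8 → L0 miss [-]
  10 | W B8 → L0 hit [D]
  11 | W B7 → L3 miss [D]
  12 | R B7 → L3 hit [D]

WB = [7, 5]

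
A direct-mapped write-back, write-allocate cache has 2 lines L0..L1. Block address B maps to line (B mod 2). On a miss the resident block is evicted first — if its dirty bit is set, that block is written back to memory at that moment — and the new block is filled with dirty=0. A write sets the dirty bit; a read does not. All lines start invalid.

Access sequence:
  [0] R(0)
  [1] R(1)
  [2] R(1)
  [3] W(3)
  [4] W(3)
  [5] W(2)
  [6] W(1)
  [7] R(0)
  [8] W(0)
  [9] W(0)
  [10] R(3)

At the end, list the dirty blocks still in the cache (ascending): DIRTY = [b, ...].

DIRTY = [0]

  0 | R B0 → L0 miss [-]
  1 | R B1 → L1 miss [-]
  2 | R B1 → L1 hit [-]
  3 | W B3 → L1 miss [D]
  4 | W B3 → L1 hit [D]
  5 | W B2 → L0 miss [D]
  6 | W B1 → L1 miss wb→B3 [D]
  7 | R B0 → L0 miss wb→B2 [-]
  8 | W B0 → L0 hit [D]
  9 | W B0 → L0 hit [D]
  10 | R B3 → L1 miss wb→B1 [-]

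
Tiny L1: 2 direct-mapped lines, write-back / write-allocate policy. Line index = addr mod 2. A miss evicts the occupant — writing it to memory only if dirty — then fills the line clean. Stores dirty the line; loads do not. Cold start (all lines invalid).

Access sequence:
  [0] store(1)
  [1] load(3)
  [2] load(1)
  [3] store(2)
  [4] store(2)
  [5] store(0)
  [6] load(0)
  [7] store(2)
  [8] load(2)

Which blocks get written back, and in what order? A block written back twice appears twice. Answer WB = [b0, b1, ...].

0: W B1 -> L1 miss  d=D]
1: R B3 -> L1 miss wb->B1  d=-]
2: R B1 -> L1 miss  d=-]
3: W B2 -> L0 miss  d=D]
4: W B2 -> L0 hit  d=D]
5: W B0 -> L0 miss wb->B2  d=D]
6: R B0 -> L0 hit  d=D]
7: W B2 -> L0 miss wb->B0  d=D]
8: R B2 -> L0 hit  d=D]

WB = [1, 2, 0]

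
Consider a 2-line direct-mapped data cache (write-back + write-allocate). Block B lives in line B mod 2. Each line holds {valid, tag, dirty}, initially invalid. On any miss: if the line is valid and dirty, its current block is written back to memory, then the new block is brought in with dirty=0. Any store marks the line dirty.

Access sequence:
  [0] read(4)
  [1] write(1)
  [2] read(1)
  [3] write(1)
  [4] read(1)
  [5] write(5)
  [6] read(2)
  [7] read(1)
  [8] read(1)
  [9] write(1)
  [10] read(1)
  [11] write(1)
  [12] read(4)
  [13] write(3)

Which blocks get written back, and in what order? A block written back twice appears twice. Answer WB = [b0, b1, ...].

0: R B4 -> L0 miss  d=-]
1: W B1 -> L1 miss  d=D]
2: R B1 -> L1 hit  d=D]
3: W B1 -> L1 hit  d=D]
4: R B1 -> L1 hit  d=D]
5: W B5 -> L1 miss wb->B1  d=D]
6: R B2 -> L0 miss  d=-]
7: R B1 -> L1 miss wb->B5  d=-]
8: R B1 -> L1 hit  d=-]
9: W B1 -> L1 hit  d=D]
10: R B1 -> L1 hit  d=D]
11: W B1 -> L1 hit  d=D]
12: R B4 -> L0 miss  d=-]
13: W B3 -> L1 miss wb->B1  d=D]

WB = [1, 5, 1]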